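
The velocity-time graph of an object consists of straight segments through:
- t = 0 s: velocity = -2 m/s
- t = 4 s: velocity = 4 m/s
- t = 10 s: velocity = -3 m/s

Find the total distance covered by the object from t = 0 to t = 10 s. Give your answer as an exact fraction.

365/21 m

Total distance travelled is ∫|v| dt — sum the magnitudes of each area piece.
0–4 s: v = 0 at t = 4/3 s; triangle areas 4/3 + 16/3 = 20/3 m
4–10 s: v = 0 at t = 52/7 s; triangle areas 48/7 + 27/7 = 75/7 m
Total distance = 365/21 m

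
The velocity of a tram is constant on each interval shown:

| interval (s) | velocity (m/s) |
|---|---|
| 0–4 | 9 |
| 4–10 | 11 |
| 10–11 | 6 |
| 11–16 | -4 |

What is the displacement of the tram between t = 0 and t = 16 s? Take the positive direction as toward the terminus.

Net displacement equals the area under the velocity-time graph (areas below the axis count negative).
0–4 s: 9 × 4 = 36 m
4–10 s: 11 × 6 = 66 m
10–11 s: 6 × 1 = 6 m
11–16 s: -4 × 5 = -20 m
Net displacement = 88 m

88 m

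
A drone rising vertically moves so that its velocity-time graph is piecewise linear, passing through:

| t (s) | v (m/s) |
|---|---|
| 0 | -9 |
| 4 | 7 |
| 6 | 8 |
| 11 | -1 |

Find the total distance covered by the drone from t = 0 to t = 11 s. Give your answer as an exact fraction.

Total distance travelled is ∫|v| dt — sum the magnitudes of each area piece.
0–4 s: v = 0 at t = 2.25 s; triangle areas 10.125 + 6.125 = 16.25 m
4–6 s: |½(7 + 8)(2)| = 15 m
6–11 s: v = 0 at t = 94/9 s; triangle areas 160/9 + 5/18 = 325/18 m
Total distance = 1775/36 m

1775/36 m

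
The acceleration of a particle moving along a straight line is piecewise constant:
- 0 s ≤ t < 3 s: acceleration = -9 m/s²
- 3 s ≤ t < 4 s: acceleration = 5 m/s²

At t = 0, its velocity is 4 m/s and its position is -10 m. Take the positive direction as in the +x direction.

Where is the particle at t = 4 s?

-59 m

On each constant-a segment, Δv = aΔt and Δx = v₀Δt + ½aΔt²; chain segment to segment.
0–3 s: v starts 4 m/s; Δx = 4·3 + ½·-9·3² = -28.5 m; v ends -23 m/s.
3–4 s: v starts -23 m/s; Δx = -23·1 + ½·5·1² = -20.5 m; v ends -18 m/s.
x(4) = -10 + Σ Δx = -59 m.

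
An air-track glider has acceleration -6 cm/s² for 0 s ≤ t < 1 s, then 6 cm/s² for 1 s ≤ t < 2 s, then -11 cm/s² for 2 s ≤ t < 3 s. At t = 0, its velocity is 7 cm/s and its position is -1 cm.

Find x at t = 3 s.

8.5 cm

On each constant-a segment, Δv = aΔt and Δx = v₀Δt + ½aΔt²; chain segment to segment.
0–1 s: v starts 7 cm/s; Δx = 7·1 + ½·-6·1² = 4 cm; v ends 1 cm/s.
1–2 s: v starts 1 cm/s; Δx = 1·1 + ½·6·1² = 4 cm; v ends 7 cm/s.
2–3 s: v starts 7 cm/s; Δx = 7·1 + ½·-11·1² = 1.5 cm; v ends -4 cm/s.
x(3) = -1 + Σ Δx = 8.5 cm.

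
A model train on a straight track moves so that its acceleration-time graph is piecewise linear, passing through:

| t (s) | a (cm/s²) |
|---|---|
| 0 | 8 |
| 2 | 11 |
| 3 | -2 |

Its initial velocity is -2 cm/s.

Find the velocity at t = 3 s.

Δv equals the area under the a-t graph; then v = v₀ + Δv.
0–2 s: ½(8 + 11)(2) = 19 cm/s
2–3 s: ½(11 + -2)(1) = 4.5 cm/s
Δv = 23.5 cm/s, so v(3) = -2 + (23.5) = 21.5 cm/s.

21.5 cm/s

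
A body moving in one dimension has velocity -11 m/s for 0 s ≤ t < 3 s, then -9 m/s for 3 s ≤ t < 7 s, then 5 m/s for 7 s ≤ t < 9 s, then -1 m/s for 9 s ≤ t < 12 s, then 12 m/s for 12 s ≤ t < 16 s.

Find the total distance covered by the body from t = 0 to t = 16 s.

Distance (not displacement) is the total path length: add the absolute areas under v-t.
0–3 s: |-11| × 3 = 33 m
3–7 s: |-9| × 4 = 36 m
7–9 s: |5| × 2 = 10 m
9–12 s: |-1| × 3 = 3 m
12–16 s: |12| × 4 = 48 m
Total distance = 130 m

130 m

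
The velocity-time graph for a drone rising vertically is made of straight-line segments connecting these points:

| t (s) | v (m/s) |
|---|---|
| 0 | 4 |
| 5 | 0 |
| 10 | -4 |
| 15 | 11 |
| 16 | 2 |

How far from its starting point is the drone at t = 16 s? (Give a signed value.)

24 m

Displacement is the signed area under the v-t curve.
0–5 s: ½(4 + 0)(5) = 10 m
5–10 s: ½(0 + -4)(5) = -10 m
10–15 s: ½(-4 + 11)(5) = 17.5 m
15–16 s: ½(11 + 2)(1) = 6.5 m
Net displacement = 24 m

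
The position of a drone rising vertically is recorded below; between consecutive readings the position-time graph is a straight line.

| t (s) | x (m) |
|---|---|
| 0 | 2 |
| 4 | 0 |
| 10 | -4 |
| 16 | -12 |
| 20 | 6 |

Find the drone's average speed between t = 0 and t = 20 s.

1.6 m/s

Average speed = (total path length)/(elapsed time); on a piecewise-linear x-t graph the path length is Σ|Δx|.
0–4 s: |Δx| = |0 − 2| = 2 m
4–10 s: |Δx| = |-4 − 0| = 4 m
10–16 s: |Δx| = |-12 − -4| = 8 m
16–20 s: |Δx| = |6 − -12| = 18 m
Total path = 32 m; average speed = 32/20 = 1.6 m/s.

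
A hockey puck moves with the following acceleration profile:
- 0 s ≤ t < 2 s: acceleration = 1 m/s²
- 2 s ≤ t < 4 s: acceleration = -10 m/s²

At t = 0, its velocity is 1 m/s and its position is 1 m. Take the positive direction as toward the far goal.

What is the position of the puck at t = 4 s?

-9 m

On each constant-a segment, Δv = aΔt and Δx = v₀Δt + ½aΔt²; chain segment to segment.
0–2 s: v starts 1 m/s; Δx = 1·2 + ½·1·2² = 4 m; v ends 3 m/s.
2–4 s: v starts 3 m/s; Δx = 3·2 + ½·-10·2² = -14 m; v ends -17 m/s.
x(4) = 1 + Σ Δx = -9 m.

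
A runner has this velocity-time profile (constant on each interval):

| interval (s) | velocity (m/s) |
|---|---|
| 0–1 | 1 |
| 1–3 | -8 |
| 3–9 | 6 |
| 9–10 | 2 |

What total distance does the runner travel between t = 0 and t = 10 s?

Distance (not displacement) is the total path length: add the absolute areas under v-t.
0–1 s: |1| × 1 = 1 m
1–3 s: |-8| × 2 = 16 m
3–9 s: |6| × 6 = 36 m
9–10 s: |2| × 1 = 2 m
Total distance = 55 m

55 m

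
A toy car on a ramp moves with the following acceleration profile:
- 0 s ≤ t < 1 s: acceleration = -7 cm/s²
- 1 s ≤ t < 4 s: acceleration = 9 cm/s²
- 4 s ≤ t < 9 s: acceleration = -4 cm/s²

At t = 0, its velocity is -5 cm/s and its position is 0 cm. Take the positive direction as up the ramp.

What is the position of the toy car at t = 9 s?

On each constant-a segment, Δv = aΔt and Δx = v₀Δt + ½aΔt²; chain segment to segment.
0–1 s: v starts -5 cm/s; Δx = -5·1 + ½·-7·1² = -8.5 cm; v ends -12 cm/s.
1–4 s: v starts -12 cm/s; Δx = -12·3 + ½·9·3² = 4.5 cm; v ends 15 cm/s.
4–9 s: v starts 15 cm/s; Δx = 15·5 + ½·-4·5² = 25 cm; v ends -5 cm/s.
x(9) = 0 + Σ Δx = 21 cm.

21 cm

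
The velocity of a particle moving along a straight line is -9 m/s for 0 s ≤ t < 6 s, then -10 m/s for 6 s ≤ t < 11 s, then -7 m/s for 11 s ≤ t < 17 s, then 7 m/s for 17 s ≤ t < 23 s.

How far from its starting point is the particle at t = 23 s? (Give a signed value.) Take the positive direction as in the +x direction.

-104 m

Displacement is the signed area under the v-t curve.
0–6 s: -9 × 6 = -54 m
6–11 s: -10 × 5 = -50 m
11–17 s: -7 × 6 = -42 m
17–23 s: 7 × 6 = 42 m
Net displacement = -104 m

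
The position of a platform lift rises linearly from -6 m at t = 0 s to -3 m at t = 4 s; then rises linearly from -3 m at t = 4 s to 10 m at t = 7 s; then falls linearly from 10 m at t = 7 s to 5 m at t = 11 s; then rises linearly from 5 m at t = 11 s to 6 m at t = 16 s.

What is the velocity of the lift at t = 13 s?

Velocity is the slope of the x-t graph on 11–16 s: (6 − 5)/(16 − 11) = 0.2 m/s.

0.2 m/s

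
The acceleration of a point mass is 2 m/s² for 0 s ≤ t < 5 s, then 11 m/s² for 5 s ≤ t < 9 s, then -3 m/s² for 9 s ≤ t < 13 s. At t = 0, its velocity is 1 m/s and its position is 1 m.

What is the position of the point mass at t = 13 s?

On each constant-a segment, Δv = aΔt and Δx = v₀Δt + ½aΔt²; chain segment to segment.
0–5 s: v starts 1 m/s; Δx = 1·5 + ½·2·5² = 30 m; v ends 11 m/s.
5–9 s: v starts 11 m/s; Δx = 11·4 + ½·11·4² = 132 m; v ends 55 m/s.
9–13 s: v starts 55 m/s; Δx = 55·4 + ½·-3·4² = 196 m; v ends 43 m/s.
x(13) = 1 + Σ Δx = 359 m.

359 m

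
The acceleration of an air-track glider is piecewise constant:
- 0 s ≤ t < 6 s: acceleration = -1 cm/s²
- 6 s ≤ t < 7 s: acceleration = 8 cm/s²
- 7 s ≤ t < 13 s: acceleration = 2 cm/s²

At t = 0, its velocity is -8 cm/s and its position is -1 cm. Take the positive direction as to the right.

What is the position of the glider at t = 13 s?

-77 cm

On each constant-a segment, Δv = aΔt and Δx = v₀Δt + ½aΔt²; chain segment to segment.
0–6 s: v starts -8 cm/s; Δx = -8·6 + ½·-1·6² = -66 cm; v ends -14 cm/s.
6–7 s: v starts -14 cm/s; Δx = -14·1 + ½·8·1² = -10 cm; v ends -6 cm/s.
7–13 s: v starts -6 cm/s; Δx = -6·6 + ½·2·6² = 0 cm; v ends 6 cm/s.
x(13) = -1 + Σ Δx = -77 cm.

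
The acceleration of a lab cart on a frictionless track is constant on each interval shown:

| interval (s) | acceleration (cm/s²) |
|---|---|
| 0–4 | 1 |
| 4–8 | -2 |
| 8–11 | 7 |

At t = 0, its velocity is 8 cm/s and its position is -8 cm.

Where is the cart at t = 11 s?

107.5 cm

On each constant-a segment, Δv = aΔt and Δx = v₀Δt + ½aΔt²; chain segment to segment.
0–4 s: v starts 8 cm/s; Δx = 8·4 + ½·1·4² = 40 cm; v ends 12 cm/s.
4–8 s: v starts 12 cm/s; Δx = 12·4 + ½·-2·4² = 32 cm; v ends 4 cm/s.
8–11 s: v starts 4 cm/s; Δx = 4·3 + ½·7·3² = 43.5 cm; v ends 25 cm/s.
x(11) = -8 + Σ Δx = 107.5 cm.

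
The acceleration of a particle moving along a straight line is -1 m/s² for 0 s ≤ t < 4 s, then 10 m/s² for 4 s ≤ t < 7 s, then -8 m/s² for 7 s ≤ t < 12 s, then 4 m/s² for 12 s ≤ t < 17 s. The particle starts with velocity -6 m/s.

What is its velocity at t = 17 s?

Δv equals the area under the a-t graph; then v = v₀ + Δv.
0–4 s: -1 × 4 = -4 m/s
4–7 s: 10 × 3 = 30 m/s
7–12 s: -8 × 5 = -40 m/s
12–17 s: 4 × 5 = 20 m/s
Δv = 6 m/s, so v(17) = -6 + (6) = 0 m/s.

0 m/s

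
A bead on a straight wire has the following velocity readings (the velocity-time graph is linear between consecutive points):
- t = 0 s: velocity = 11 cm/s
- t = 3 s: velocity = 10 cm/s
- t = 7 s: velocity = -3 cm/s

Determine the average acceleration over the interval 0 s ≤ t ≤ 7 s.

-2 cm/s²

Average acceleration = Δv/Δt = (-3 − 11)/(7 − 0) = -2 cm/s².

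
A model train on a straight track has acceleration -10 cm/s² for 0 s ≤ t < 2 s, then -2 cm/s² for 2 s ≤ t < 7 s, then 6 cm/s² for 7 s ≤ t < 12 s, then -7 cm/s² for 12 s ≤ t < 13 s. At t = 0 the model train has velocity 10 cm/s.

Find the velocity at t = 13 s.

3 cm/s

Δv equals the area under the a-t graph; then v = v₀ + Δv.
0–2 s: -10 × 2 = -20 cm/s
2–7 s: -2 × 5 = -10 cm/s
7–12 s: 6 × 5 = 30 cm/s
12–13 s: -7 × 1 = -7 cm/s
Δv = -7 cm/s, so v(13) = 10 + (-7) = 3 cm/s.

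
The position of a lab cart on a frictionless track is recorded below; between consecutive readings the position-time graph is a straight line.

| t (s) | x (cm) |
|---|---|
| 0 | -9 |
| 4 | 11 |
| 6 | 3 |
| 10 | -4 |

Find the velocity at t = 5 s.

-4 cm/s

Velocity is the slope of the x-t graph on 4–6 s: (3 − 11)/(6 − 4) = -4 cm/s.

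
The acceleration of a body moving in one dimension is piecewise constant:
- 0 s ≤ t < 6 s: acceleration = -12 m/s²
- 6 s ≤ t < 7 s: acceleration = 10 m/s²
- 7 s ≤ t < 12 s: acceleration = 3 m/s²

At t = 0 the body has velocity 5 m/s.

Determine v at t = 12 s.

Δv equals the area under the a-t graph; then v = v₀ + Δv.
0–6 s: -12 × 6 = -72 m/s
6–7 s: 10 × 1 = 10 m/s
7–12 s: 3 × 5 = 15 m/s
Δv = -47 m/s, so v(12) = 5 + (-47) = -42 m/s.

-42 m/s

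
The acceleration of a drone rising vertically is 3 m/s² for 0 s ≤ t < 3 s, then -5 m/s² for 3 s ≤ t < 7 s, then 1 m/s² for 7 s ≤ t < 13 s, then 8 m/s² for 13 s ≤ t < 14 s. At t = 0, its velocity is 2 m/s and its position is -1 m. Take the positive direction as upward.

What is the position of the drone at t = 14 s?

-12.5 m

On each constant-a segment, Δv = aΔt and Δx = v₀Δt + ½aΔt²; chain segment to segment.
0–3 s: v starts 2 m/s; Δx = 2·3 + ½·3·3² = 19.5 m; v ends 11 m/s.
3–7 s: v starts 11 m/s; Δx = 11·4 + ½·-5·4² = 4 m; v ends -9 m/s.
7–13 s: v starts -9 m/s; Δx = -9·6 + ½·1·6² = -36 m; v ends -3 m/s.
13–14 s: v starts -3 m/s; Δx = -3·1 + ½·8·1² = 1 m; v ends 5 m/s.
x(14) = -1 + Σ Δx = -12.5 m.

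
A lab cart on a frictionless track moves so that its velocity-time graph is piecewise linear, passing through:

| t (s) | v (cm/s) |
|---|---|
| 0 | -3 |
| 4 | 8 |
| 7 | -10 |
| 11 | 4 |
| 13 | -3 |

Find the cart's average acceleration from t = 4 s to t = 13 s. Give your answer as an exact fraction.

Average acceleration = Δv/Δt = (-3 − 8)/(13 − 4) = -11/9 cm/s².

-11/9 cm/s²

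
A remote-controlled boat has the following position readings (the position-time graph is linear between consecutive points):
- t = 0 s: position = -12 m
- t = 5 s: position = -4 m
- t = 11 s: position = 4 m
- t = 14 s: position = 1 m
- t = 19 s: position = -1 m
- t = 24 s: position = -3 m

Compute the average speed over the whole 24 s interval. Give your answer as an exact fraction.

Average speed = (total path length)/(elapsed time); on a piecewise-linear x-t graph the path length is Σ|Δx|.
0–5 s: |Δx| = |-4 − -12| = 8 m
5–11 s: |Δx| = |4 − -4| = 8 m
11–14 s: |Δx| = |1 − 4| = 3 m
14–19 s: |Δx| = |-1 − 1| = 2 m
19–24 s: |Δx| = |-3 − -1| = 2 m
Total path = 23 m; average speed = 23/24 = 23/24 m/s.

23/24 m/s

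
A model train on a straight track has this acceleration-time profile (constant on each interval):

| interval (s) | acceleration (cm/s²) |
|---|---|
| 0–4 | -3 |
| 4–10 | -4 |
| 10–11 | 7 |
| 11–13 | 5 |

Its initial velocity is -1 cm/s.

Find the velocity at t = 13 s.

Δv equals the area under the a-t graph; then v = v₀ + Δv.
0–4 s: -3 × 4 = -12 cm/s
4–10 s: -4 × 6 = -24 cm/s
10–11 s: 7 × 1 = 7 cm/s
11–13 s: 5 × 2 = 10 cm/s
Δv = -19 cm/s, so v(13) = -1 + (-19) = -20 cm/s.

-20 cm/s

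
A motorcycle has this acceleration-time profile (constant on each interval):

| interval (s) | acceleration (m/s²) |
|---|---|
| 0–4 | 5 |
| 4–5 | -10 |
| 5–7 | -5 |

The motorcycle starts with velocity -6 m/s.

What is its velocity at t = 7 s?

Δv equals the area under the a-t graph; then v = v₀ + Δv.
0–4 s: 5 × 4 = 20 m/s
4–5 s: -10 × 1 = -10 m/s
5–7 s: -5 × 2 = -10 m/s
Δv = 0 m/s, so v(7) = -6 + (0) = -6 m/s.

-6 m/s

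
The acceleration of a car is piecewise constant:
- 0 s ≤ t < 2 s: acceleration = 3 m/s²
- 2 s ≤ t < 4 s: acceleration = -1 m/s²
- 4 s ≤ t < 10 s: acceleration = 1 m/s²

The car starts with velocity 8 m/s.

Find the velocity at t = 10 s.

Δv equals the area under the a-t graph; then v = v₀ + Δv.
0–2 s: 3 × 2 = 6 m/s
2–4 s: -1 × 2 = -2 m/s
4–10 s: 1 × 6 = 6 m/s
Δv = 10 m/s, so v(10) = 8 + (10) = 18 m/s.

18 m/s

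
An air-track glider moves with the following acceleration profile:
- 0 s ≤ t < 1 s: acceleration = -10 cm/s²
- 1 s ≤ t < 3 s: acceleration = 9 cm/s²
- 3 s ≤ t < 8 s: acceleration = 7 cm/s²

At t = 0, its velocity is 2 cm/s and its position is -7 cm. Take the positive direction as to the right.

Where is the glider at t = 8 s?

On each constant-a segment, Δv = aΔt and Δx = v₀Δt + ½aΔt²; chain segment to segment.
0–1 s: v starts 2 cm/s; Δx = 2·1 + ½·-10·1² = -3 cm; v ends -8 cm/s.
1–3 s: v starts -8 cm/s; Δx = -8·2 + ½·9·2² = 2 cm; v ends 10 cm/s.
3–8 s: v starts 10 cm/s; Δx = 10·5 + ½·7·5² = 137.5 cm; v ends 45 cm/s.
x(8) = -7 + Σ Δx = 129.5 cm.

129.5 cm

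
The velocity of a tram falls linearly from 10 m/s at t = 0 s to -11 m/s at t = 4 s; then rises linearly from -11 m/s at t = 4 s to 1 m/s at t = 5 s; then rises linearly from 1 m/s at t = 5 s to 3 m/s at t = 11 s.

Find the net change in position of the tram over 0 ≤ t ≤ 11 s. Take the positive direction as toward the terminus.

Net displacement equals the area under the velocity-time graph (areas below the axis count negative).
0–4 s: ½(10 + -11)(4) = -2 m
4–5 s: ½(-11 + 1)(1) = -5 m
5–11 s: ½(1 + 3)(6) = 12 m
Net displacement = 5 m

5 m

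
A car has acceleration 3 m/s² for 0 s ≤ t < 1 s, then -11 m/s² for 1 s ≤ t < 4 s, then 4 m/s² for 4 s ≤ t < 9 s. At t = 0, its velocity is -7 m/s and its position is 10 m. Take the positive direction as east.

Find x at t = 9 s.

On each constant-a segment, Δv = aΔt and Δx = v₀Δt + ½aΔt²; chain segment to segment.
0–1 s: v starts -7 m/s; Δx = -7·1 + ½·3·1² = -5.5 m; v ends -4 m/s.
1–4 s: v starts -4 m/s; Δx = -4·3 + ½·-11·3² = -61.5 m; v ends -37 m/s.
4–9 s: v starts -37 m/s; Δx = -37·5 + ½·4·5² = -135 m; v ends -17 m/s.
x(9) = 10 + Σ Δx = -192 m.

-192 m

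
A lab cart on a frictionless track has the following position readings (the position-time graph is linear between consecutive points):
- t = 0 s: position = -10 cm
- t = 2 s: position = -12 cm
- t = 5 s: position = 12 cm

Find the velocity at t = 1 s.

Velocity is the slope of the x-t graph on 0–2 s: (-12 − -10)/(2 − 0) = -1 cm/s.

-1 cm/s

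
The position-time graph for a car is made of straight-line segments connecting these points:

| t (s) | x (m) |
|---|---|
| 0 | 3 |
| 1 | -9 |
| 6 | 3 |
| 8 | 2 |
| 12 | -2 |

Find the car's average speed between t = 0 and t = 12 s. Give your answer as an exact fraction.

29/12 m/s

Average speed = (total path length)/(elapsed time); on a piecewise-linear x-t graph the path length is Σ|Δx|.
0–1 s: |Δx| = |-9 − 3| = 12 m
1–6 s: |Δx| = |3 − -9| = 12 m
6–8 s: |Δx| = |2 − 3| = 1 m
8–12 s: |Δx| = |-2 − 2| = 4 m
Total path = 29 m; average speed = 29/12 = 29/12 m/s.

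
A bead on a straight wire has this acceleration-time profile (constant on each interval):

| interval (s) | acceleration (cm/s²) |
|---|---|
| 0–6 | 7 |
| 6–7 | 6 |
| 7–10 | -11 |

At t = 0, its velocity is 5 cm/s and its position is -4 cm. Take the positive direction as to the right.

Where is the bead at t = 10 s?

311.5 cm

On each constant-a segment, Δv = aΔt and Δx = v₀Δt + ½aΔt²; chain segment to segment.
0–6 s: v starts 5 cm/s; Δx = 5·6 + ½·7·6² = 156 cm; v ends 47 cm/s.
6–7 s: v starts 47 cm/s; Δx = 47·1 + ½·6·1² = 50 cm; v ends 53 cm/s.
7–10 s: v starts 53 cm/s; Δx = 53·3 + ½·-11·3² = 109.5 cm; v ends 20 cm/s.
x(10) = -4 + Σ Δx = 311.5 cm.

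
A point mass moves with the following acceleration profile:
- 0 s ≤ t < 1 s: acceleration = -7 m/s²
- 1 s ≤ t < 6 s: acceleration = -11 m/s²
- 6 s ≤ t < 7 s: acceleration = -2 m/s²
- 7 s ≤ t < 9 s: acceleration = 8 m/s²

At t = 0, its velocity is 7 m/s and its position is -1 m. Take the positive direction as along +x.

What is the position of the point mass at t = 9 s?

-289 m

On each constant-a segment, Δv = aΔt and Δx = v₀Δt + ½aΔt²; chain segment to segment.
0–1 s: v starts 7 m/s; Δx = 7·1 + ½·-7·1² = 3.5 m; v ends 0 m/s.
1–6 s: v starts 0 m/s; Δx = 0·5 + ½·-11·5² = -137.5 m; v ends -55 m/s.
6–7 s: v starts -55 m/s; Δx = -55·1 + ½·-2·1² = -56 m; v ends -57 m/s.
7–9 s: v starts -57 m/s; Δx = -57·2 + ½·8·2² = -98 m; v ends -41 m/s.
x(9) = -1 + Σ Δx = -289 m.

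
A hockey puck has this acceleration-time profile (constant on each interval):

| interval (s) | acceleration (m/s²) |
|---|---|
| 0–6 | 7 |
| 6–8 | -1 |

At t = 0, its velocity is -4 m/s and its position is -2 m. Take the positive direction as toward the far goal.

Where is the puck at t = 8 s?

On each constant-a segment, Δv = aΔt and Δx = v₀Δt + ½aΔt²; chain segment to segment.
0–6 s: v starts -4 m/s; Δx = -4·6 + ½·7·6² = 102 m; v ends 38 m/s.
6–8 s: v starts 38 m/s; Δx = 38·2 + ½·-1·2² = 74 m; v ends 36 m/s.
x(8) = -2 + Σ Δx = 174 m.

174 m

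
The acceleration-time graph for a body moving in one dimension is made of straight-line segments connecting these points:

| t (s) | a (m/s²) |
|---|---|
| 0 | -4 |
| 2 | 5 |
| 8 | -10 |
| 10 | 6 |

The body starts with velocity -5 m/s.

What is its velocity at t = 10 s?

Δv equals the area under the a-t graph; then v = v₀ + Δv.
0–2 s: ½(-4 + 5)(2) = 1 m/s
2–8 s: ½(5 + -10)(6) = -15 m/s
8–10 s: ½(-10 + 6)(2) = -4 m/s
Δv = -18 m/s, so v(10) = -5 + (-18) = -23 m/s.

-23 m/s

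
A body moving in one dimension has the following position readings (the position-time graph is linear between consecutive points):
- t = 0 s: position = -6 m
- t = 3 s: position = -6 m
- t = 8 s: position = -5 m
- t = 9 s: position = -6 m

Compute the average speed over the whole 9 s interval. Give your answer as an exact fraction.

Average speed = (total path length)/(elapsed time); on a piecewise-linear x-t graph the path length is Σ|Δx|.
0–3 s: |Δx| = |-6 − -6| = 0 m
3–8 s: |Δx| = |-5 − -6| = 1 m
8–9 s: |Δx| = |-6 − -5| = 1 m
Total path = 2 m; average speed = 2/9 = 2/9 m/s.

2/9 m/s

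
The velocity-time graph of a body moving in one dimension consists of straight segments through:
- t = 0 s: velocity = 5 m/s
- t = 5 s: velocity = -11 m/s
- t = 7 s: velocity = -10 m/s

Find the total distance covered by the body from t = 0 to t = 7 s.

Distance (not displacement) is the total path length: add the absolute areas under v-t.
0–5 s: v = 0 at t = 1.5625 s; triangle areas 3.90625 + 18.90625 = 22.8125 m
5–7 s: |½(-11 + -10)(2)| = 21 m
Total distance = 43.8125 m

43.8125 m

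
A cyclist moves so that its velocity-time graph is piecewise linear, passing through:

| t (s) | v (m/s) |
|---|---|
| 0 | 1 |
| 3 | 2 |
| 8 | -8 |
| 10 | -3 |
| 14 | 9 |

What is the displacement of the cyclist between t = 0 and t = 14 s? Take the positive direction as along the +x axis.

Displacement is the signed area under the v-t curve.
0–3 s: ½(1 + 2)(3) = 4.5 m
3–8 s: ½(2 + -8)(5) = -15 m
8–10 s: ½(-8 + -3)(2) = -11 m
10–14 s: ½(-3 + 9)(4) = 12 m
Net displacement = -9.5 m

-9.5 m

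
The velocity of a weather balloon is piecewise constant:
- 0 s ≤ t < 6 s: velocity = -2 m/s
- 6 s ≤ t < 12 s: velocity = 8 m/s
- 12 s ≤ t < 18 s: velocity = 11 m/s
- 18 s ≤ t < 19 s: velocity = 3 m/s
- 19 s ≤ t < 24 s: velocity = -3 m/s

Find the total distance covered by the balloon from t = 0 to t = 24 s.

144 m

Total distance travelled is ∫|v| dt — sum the magnitudes of each area piece.
0–6 s: |-2| × 6 = 12 m
6–12 s: |8| × 6 = 48 m
12–18 s: |11| × 6 = 66 m
18–19 s: |3| × 1 = 3 m
19–24 s: |-3| × 5 = 15 m
Total distance = 144 m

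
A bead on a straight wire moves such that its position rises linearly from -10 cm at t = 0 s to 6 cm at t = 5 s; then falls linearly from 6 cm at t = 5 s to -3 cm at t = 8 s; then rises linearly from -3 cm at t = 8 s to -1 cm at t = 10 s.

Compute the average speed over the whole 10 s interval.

2.7 cm/s

Average speed = (total path length)/(elapsed time); on a piecewise-linear x-t graph the path length is Σ|Δx|.
0–5 s: |Δx| = |6 − -10| = 16 cm
5–8 s: |Δx| = |-3 − 6| = 9 cm
8–10 s: |Δx| = |-1 − -3| = 2 cm
Total path = 27 cm; average speed = 27/10 = 2.7 cm/s.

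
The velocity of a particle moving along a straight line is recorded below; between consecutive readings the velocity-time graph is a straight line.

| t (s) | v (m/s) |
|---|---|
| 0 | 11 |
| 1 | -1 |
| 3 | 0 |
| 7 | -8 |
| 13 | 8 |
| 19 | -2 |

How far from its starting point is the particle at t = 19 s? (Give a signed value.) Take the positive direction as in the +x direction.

Net displacement equals the area under the velocity-time graph (areas below the axis count negative).
0–1 s: ½(11 + -1)(1) = 5 m
1–3 s: ½(-1 + 0)(2) = -1 m
3–7 s: ½(0 + -8)(4) = -16 m
7–13 s: ½(-8 + 8)(6) = 0 m
13–19 s: ½(8 + -2)(6) = 18 m
Net displacement = 6 m

6 m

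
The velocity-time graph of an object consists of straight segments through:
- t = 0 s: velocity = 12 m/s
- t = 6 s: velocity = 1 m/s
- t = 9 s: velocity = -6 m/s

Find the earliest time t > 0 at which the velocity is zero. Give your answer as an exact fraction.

v changes sign on 6–9 s (from 1 to -6); the graph is linear there, so v = 0 at t = 6 + (-1)·(9 − 6)/(-6 − 1) = 45/7 s.

t = 45/7 s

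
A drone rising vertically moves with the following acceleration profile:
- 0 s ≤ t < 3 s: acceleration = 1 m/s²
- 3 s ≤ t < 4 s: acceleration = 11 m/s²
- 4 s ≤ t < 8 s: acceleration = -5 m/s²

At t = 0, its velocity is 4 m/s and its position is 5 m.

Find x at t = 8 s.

On each constant-a segment, Δv = aΔt and Δx = v₀Δt + ½aΔt²; chain segment to segment.
0–3 s: v starts 4 m/s; Δx = 4·3 + ½·1·3² = 16.5 m; v ends 7 m/s.
3–4 s: v starts 7 m/s; Δx = 7·1 + ½·11·1² = 12.5 m; v ends 18 m/s.
4–8 s: v starts 18 m/s; Δx = 18·4 + ½·-5·4² = 32 m; v ends -2 m/s.
x(8) = 5 + Σ Δx = 66 m.

66 m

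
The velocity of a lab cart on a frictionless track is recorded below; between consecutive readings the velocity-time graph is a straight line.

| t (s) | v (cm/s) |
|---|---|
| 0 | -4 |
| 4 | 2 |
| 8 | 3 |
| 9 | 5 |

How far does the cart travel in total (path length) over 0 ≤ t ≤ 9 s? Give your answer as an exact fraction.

62/3 cm

Distance (not displacement) is the total path length: add the absolute areas under v-t.
0–4 s: v = 0 at t = 8/3 s; triangle areas 16/3 + 4/3 = 20/3 cm
4–8 s: |½(2 + 3)(4)| = 10 cm
8–9 s: |½(3 + 5)(1)| = 4 cm
Total distance = 62/3 cm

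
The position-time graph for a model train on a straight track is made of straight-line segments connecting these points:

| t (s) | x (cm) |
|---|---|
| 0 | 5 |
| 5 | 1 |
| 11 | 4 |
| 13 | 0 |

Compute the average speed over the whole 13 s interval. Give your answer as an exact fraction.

11/13 cm/s

Average speed = (total path length)/(elapsed time); on a piecewise-linear x-t graph the path length is Σ|Δx|.
0–5 s: |Δx| = |1 − 5| = 4 cm
5–11 s: |Δx| = |4 − 1| = 3 cm
11–13 s: |Δx| = |0 − 4| = 4 cm
Total path = 11 cm; average speed = 11/13 = 11/13 cm/s.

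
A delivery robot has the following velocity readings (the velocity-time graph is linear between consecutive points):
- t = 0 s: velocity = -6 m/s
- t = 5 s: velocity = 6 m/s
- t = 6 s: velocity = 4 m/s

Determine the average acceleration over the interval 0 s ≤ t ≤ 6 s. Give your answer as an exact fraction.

Average acceleration = Δv/Δt = (4 − -6)/(6 − 0) = 5/3 m/s².

5/3 m/s²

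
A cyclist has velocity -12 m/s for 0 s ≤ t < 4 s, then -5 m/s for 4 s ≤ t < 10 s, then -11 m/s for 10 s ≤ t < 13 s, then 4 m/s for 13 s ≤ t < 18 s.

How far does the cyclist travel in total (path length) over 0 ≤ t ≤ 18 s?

131 m

Total distance travelled is ∫|v| dt — sum the magnitudes of each area piece.
0–4 s: |-12| × 4 = 48 m
4–10 s: |-5| × 6 = 30 m
10–13 s: |-11| × 3 = 33 m
13–18 s: |4| × 5 = 20 m
Total distance = 131 m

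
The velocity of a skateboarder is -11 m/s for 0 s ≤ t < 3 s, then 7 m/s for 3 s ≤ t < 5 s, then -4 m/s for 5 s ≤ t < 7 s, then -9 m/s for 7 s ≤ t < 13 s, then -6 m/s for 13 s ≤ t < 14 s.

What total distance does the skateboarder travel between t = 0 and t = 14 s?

115 m

Total distance travelled is ∫|v| dt — sum the magnitudes of each area piece.
0–3 s: |-11| × 3 = 33 m
3–5 s: |7| × 2 = 14 m
5–7 s: |-4| × 2 = 8 m
7–13 s: |-9| × 6 = 54 m
13–14 s: |-6| × 1 = 6 m
Total distance = 115 m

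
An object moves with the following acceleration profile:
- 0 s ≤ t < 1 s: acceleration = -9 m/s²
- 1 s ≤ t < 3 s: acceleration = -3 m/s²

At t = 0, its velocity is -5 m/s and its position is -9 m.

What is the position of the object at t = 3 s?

-52.5 m

On each constant-a segment, Δv = aΔt and Δx = v₀Δt + ½aΔt²; chain segment to segment.
0–1 s: v starts -5 m/s; Δx = -5·1 + ½·-9·1² = -9.5 m; v ends -14 m/s.
1–3 s: v starts -14 m/s; Δx = -14·2 + ½·-3·2² = -34 m; v ends -20 m/s.
x(3) = -9 + Σ Δx = -52.5 m.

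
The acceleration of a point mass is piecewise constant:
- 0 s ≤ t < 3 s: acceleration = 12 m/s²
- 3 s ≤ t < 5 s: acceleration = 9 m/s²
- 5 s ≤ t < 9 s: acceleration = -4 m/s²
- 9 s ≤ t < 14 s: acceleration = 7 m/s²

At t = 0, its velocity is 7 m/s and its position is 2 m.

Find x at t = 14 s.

705.5 m

On each constant-a segment, Δv = aΔt and Δx = v₀Δt + ½aΔt²; chain segment to segment.
0–3 s: v starts 7 m/s; Δx = 7·3 + ½·12·3² = 75 m; v ends 43 m/s.
3–5 s: v starts 43 m/s; Δx = 43·2 + ½·9·2² = 104 m; v ends 61 m/s.
5–9 s: v starts 61 m/s; Δx = 61·4 + ½·-4·4² = 212 m; v ends 45 m/s.
9–14 s: v starts 45 m/s; Δx = 45·5 + ½·7·5² = 312.5 m; v ends 80 m/s.
x(14) = 2 + Σ Δx = 705.5 m.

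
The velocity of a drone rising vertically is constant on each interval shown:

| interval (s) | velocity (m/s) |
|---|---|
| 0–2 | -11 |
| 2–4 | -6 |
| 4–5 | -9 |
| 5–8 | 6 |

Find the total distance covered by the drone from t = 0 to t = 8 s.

61 m

Total distance travelled is ∫|v| dt — sum the magnitudes of each area piece.
0–2 s: |-11| × 2 = 22 m
2–4 s: |-6| × 2 = 12 m
4–5 s: |-9| × 1 = 9 m
5–8 s: |6| × 3 = 18 m
Total distance = 61 m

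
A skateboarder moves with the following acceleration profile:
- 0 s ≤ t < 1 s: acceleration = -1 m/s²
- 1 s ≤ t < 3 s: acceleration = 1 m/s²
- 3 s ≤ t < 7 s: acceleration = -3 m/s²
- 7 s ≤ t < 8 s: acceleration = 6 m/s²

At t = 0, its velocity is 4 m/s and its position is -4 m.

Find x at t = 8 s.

-0.5 m

On each constant-a segment, Δv = aΔt and Δx = v₀Δt + ½aΔt²; chain segment to segment.
0–1 s: v starts 4 m/s; Δx = 4·1 + ½·-1·1² = 3.5 m; v ends 3 m/s.
1–3 s: v starts 3 m/s; Δx = 3·2 + ½·1·2² = 8 m; v ends 5 m/s.
3–7 s: v starts 5 m/s; Δx = 5·4 + ½·-3·4² = -4 m; v ends -7 m/s.
7–8 s: v starts -7 m/s; Δx = -7·1 + ½·6·1² = -4 m; v ends -1 m/s.
x(8) = -4 + Σ Δx = -0.5 m.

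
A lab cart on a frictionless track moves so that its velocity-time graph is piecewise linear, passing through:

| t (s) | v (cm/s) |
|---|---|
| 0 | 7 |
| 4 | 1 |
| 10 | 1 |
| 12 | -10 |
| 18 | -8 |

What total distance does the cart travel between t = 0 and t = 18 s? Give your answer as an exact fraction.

937/11 cm

Distance (not displacement) is the total path length: add the absolute areas under v-t.
0–4 s: |½(7 + 1)(4)| = 16 cm
4–10 s: |1| × 6 = 6 cm
10–12 s: v = 0 at t = 112/11 s; triangle areas 1/11 + 100/11 = 101/11 cm
12–18 s: |½(-10 + -8)(6)| = 54 cm
Total distance = 937/11 cm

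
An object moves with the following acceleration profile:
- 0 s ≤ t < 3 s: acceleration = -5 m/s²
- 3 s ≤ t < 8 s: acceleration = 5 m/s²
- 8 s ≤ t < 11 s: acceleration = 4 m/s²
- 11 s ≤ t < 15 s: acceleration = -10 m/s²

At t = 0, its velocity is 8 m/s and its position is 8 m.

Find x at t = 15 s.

149 m

On each constant-a segment, Δv = aΔt and Δx = v₀Δt + ½aΔt²; chain segment to segment.
0–3 s: v starts 8 m/s; Δx = 8·3 + ½·-5·3² = 1.5 m; v ends -7 m/s.
3–8 s: v starts -7 m/s; Δx = -7·5 + ½·5·5² = 27.5 m; v ends 18 m/s.
8–11 s: v starts 18 m/s; Δx = 18·3 + ½·4·3² = 72 m; v ends 30 m/s.
11–15 s: v starts 30 m/s; Δx = 30·4 + ½·-10·4² = 40 m; v ends -10 m/s.
x(15) = 8 + Σ Δx = 149 m.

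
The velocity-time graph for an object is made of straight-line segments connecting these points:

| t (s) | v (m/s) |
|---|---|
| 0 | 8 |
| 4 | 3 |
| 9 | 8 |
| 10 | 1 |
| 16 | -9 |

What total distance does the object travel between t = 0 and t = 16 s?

Total distance travelled is ∫|v| dt — sum the magnitudes of each area piece.
0–4 s: |½(8 + 3)(4)| = 22 m
4–9 s: |½(3 + 8)(5)| = 27.5 m
9–10 s: |½(8 + 1)(1)| = 4.5 m
10–16 s: v = 0 at t = 10.6 s; triangle areas 0.3 + 24.3 = 24.6 m
Total distance = 78.6 m

78.6 m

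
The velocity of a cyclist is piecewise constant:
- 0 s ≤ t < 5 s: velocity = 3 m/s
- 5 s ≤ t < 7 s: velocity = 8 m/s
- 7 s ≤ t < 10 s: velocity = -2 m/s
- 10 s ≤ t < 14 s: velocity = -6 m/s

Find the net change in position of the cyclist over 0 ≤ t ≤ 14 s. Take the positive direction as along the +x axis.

Net displacement equals the area under the velocity-time graph (areas below the axis count negative).
0–5 s: 3 × 5 = 15 m
5–7 s: 8 × 2 = 16 m
7–10 s: -2 × 3 = -6 m
10–14 s: -6 × 4 = -24 m
Net displacement = 1 m

1 m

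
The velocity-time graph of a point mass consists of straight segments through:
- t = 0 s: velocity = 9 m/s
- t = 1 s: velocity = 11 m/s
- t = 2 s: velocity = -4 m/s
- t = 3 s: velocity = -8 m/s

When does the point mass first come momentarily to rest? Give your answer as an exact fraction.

t = 26/15 s

v changes sign on 1–2 s (from 11 to -4); the graph is linear there, so v = 0 at t = 1 + (-11)·(2 − 1)/(-4 − 11) = 26/15 s.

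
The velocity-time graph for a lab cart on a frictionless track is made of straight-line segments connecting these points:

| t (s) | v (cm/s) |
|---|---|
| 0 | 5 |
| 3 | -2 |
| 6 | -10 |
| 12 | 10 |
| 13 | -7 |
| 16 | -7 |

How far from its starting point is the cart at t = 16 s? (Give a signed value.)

-33 cm

Displacement is the signed area under the v-t curve.
0–3 s: ½(5 + -2)(3) = 4.5 cm
3–6 s: ½(-2 + -10)(3) = -18 cm
6–12 s: ½(-10 + 10)(6) = 0 cm
12–13 s: ½(10 + -7)(1) = 1.5 cm
13–16 s: -7 × 3 = -21 cm
Net displacement = -33 cm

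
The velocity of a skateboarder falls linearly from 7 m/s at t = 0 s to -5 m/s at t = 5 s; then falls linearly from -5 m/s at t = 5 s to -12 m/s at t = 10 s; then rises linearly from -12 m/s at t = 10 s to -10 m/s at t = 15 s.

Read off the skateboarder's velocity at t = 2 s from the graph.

2.2 m/s

On 0–5 s the graph is linear from 7 to -5 m/s: v(2) = 7 + (-5 − 7)·(2 − 0)/(5 − 0) = 2.2 m/s.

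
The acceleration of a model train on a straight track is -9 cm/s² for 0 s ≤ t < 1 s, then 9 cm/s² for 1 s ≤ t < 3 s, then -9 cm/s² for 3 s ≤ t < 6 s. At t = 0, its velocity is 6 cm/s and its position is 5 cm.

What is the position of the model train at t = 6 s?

On each constant-a segment, Δv = aΔt and Δx = v₀Δt + ½aΔt²; chain segment to segment.
0–1 s: v starts 6 cm/s; Δx = 6·1 + ½·-9·1² = 1.5 cm; v ends -3 cm/s.
1–3 s: v starts -3 cm/s; Δx = -3·2 + ½·9·2² = 12 cm; v ends 15 cm/s.
3–6 s: v starts 15 cm/s; Δx = 15·3 + ½·-9·3² = 4.5 cm; v ends -12 cm/s.
x(6) = 5 + Σ Δx = 23 cm.

23 cm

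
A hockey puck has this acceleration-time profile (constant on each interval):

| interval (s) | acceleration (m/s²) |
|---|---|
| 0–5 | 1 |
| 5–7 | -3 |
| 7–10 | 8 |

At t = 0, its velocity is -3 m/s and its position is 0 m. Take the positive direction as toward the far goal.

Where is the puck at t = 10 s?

On each constant-a segment, Δv = aΔt and Δx = v₀Δt + ½aΔt²; chain segment to segment.
0–5 s: v starts -3 m/s; Δx = -3·5 + ½·1·5² = -2.5 m; v ends 2 m/s.
5–7 s: v starts 2 m/s; Δx = 2·2 + ½·-3·2² = -2 m; v ends -4 m/s.
7–10 s: v starts -4 m/s; Δx = -4·3 + ½·8·3² = 24 m; v ends 20 m/s.
x(10) = 0 + Σ Δx = 19.5 m.

19.5 m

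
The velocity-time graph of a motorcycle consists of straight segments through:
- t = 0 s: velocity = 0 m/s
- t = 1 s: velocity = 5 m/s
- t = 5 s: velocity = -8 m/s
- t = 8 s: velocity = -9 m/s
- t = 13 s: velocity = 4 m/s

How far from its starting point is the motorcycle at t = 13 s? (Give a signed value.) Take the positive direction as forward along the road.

-41.5 m

Displacement is the signed area under the v-t curve.
0–1 s: ½(0 + 5)(1) = 2.5 m
1–5 s: ½(5 + -8)(4) = -6 m
5–8 s: ½(-8 + -9)(3) = -25.5 m
8–13 s: ½(-9 + 4)(5) = -12.5 m
Net displacement = -41.5 m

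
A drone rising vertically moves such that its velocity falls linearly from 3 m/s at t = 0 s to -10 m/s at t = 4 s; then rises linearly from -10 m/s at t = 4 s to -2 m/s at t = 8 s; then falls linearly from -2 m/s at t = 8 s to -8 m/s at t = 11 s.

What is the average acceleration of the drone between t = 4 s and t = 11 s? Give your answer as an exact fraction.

Average acceleration = Δv/Δt = (-8 − -10)/(11 − 4) = 2/7 m/s².

2/7 m/s²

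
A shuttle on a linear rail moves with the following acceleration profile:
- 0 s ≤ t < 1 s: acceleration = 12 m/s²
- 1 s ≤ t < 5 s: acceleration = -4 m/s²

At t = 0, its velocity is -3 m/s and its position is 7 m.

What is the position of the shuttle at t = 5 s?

On each constant-a segment, Δv = aΔt and Δx = v₀Δt + ½aΔt²; chain segment to segment.
0–1 s: v starts -3 m/s; Δx = -3·1 + ½·12·1² = 3 m; v ends 9 m/s.
1–5 s: v starts 9 m/s; Δx = 9·4 + ½·-4·4² = 4 m; v ends -7 m/s.
x(5) = 7 + Σ Δx = 14 m.

14 m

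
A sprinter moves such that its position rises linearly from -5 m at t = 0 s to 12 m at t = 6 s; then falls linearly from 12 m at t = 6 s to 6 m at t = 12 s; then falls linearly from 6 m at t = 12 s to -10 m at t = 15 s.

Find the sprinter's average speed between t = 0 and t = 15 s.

2.6 m/s

Average speed = (total path length)/(elapsed time); on a piecewise-linear x-t graph the path length is Σ|Δx|.
0–6 s: |Δx| = |12 − -5| = 17 m
6–12 s: |Δx| = |6 − 12| = 6 m
12–15 s: |Δx| = |-10 − 6| = 16 m
Total path = 39 m; average speed = 39/15 = 2.6 m/s.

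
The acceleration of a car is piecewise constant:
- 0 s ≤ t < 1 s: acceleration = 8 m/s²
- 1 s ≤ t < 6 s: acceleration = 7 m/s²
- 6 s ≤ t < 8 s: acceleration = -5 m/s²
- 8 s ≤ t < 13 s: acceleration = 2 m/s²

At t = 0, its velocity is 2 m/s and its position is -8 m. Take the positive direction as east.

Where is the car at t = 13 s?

On each constant-a segment, Δv = aΔt and Δx = v₀Δt + ½aΔt²; chain segment to segment.
0–1 s: v starts 2 m/s; Δx = 2·1 + ½·8·1² = 6 m; v ends 10 m/s.
1–6 s: v starts 10 m/s; Δx = 10·5 + ½·7·5² = 137.5 m; v ends 45 m/s.
6–8 s: v starts 45 m/s; Δx = 45·2 + ½·-5·2² = 80 m; v ends 35 m/s.
8–13 s: v starts 35 m/s; Δx = 35·5 + ½·2·5² = 200 m; v ends 45 m/s.
x(13) = -8 + Σ Δx = 415.5 m.

415.5 m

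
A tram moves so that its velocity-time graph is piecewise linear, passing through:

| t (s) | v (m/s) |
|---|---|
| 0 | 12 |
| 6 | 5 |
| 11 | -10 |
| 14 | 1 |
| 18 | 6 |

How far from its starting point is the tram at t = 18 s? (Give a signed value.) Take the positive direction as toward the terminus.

39 m

Net displacement equals the area under the velocity-time graph (areas below the axis count negative).
0–6 s: ½(12 + 5)(6) = 51 m
6–11 s: ½(5 + -10)(5) = -12.5 m
11–14 s: ½(-10 + 1)(3) = -13.5 m
14–18 s: ½(1 + 6)(4) = 14 m
Net displacement = 39 m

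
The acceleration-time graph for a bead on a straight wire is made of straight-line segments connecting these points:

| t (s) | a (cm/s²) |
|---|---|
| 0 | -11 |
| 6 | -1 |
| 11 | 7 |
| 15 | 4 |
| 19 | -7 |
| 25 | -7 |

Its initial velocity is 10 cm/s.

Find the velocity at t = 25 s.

-37 cm/s

Δv equals the area under the a-t graph; then v = v₀ + Δv.
0–6 s: ½(-11 + -1)(6) = -36 cm/s
6–11 s: ½(-1 + 7)(5) = 15 cm/s
11–15 s: ½(7 + 4)(4) = 22 cm/s
15–19 s: ½(4 + -7)(4) = -6 cm/s
19–25 s: -7 × 6 = -42 cm/s
Δv = -47 cm/s, so v(25) = 10 + (-47) = -37 cm/s.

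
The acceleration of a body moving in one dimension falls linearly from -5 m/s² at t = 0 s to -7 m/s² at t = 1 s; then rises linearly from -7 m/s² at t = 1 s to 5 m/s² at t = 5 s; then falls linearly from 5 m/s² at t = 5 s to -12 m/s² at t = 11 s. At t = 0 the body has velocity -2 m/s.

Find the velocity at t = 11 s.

Δv equals the area under the a-t graph; then v = v₀ + Δv.
0–1 s: ½(-5 + -7)(1) = -6 m/s
1–5 s: ½(-7 + 5)(4) = -4 m/s
5–11 s: ½(5 + -12)(6) = -21 m/s
Δv = -31 m/s, so v(11) = -2 + (-31) = -33 m/s.

-33 m/s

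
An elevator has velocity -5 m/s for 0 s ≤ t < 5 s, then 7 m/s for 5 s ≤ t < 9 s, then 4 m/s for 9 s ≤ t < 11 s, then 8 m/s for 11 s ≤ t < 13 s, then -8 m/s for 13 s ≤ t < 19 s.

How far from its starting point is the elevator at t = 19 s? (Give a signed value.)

-21 m

Net displacement equals the area under the velocity-time graph (areas below the axis count negative).
0–5 s: -5 × 5 = -25 m
5–9 s: 7 × 4 = 28 m
9–11 s: 4 × 2 = 8 m
11–13 s: 8 × 2 = 16 m
13–19 s: -8 × 6 = -48 m
Net displacement = -21 m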